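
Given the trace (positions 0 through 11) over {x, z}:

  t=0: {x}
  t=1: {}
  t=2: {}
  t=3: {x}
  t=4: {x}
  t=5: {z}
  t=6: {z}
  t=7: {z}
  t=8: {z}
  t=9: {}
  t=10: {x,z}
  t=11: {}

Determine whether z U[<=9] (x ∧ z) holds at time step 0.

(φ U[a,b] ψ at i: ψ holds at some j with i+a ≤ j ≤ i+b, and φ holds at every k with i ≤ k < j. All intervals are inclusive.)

Does not hold

Need some j in [0,9] with (x ∧ z), and z at every k in [0,j-1].
  j=0: (x ∧ z) false.
  j=1: (x ∧ z) false.
  j=2: (x ∧ z) false.
  j=3: (x ∧ z) false.
  j=4: (x ∧ z) false.
  j=5: (x ∧ z) false.
  j=6: (x ∧ z) false.
  j=7: (x ∧ z) false.
  j=8: (x ∧ z) false.
  j=9: (x ∧ z) false.
No j in the window works → until fails.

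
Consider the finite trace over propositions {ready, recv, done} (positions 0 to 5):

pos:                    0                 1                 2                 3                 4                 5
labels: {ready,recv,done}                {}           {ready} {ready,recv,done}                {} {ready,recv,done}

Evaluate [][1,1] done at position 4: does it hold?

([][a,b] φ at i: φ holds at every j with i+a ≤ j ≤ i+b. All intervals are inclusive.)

Check done at every j in [5,5]:
  j=5: true
All positions satisfy it → formula holds.

Yes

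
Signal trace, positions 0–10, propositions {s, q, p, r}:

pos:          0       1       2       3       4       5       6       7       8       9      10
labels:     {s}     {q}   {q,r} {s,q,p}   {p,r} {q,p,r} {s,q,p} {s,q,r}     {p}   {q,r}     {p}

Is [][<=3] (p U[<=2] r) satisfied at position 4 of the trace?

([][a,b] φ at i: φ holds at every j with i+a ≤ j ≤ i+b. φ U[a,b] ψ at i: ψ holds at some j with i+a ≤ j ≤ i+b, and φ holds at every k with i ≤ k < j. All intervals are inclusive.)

Check (p U[<=2] r) at every j in [4,7]:
  j=4: holds
  j=5: holds
  j=6: holds
  j=7: holds
All positions satisfy it → formula holds.

Yes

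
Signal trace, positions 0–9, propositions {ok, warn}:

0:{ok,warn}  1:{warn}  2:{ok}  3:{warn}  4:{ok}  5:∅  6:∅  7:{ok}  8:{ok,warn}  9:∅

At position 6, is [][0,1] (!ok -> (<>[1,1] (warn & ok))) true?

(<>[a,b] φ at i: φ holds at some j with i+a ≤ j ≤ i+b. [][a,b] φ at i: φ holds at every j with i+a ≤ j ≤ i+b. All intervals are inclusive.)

False

Check (!ok -> (<>[1,1] (warn & ok))) at every j in [6,7]:
  j=6: antecedent true; consequent fails (none in [7,7]) → ✗
  j=7: antecedent false → ✓
Fails at j=6 → formula fails.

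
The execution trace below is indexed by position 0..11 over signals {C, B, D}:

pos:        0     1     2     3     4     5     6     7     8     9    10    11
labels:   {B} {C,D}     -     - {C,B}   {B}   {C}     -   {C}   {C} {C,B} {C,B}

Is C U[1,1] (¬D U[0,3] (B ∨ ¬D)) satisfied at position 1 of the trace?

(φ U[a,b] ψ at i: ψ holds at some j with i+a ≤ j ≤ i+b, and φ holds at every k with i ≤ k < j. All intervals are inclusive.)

Holds

Need some j in [2,2] with (¬D U[0,3] (B ∨ ¬D)), and C at every k in [1,j-1].
  j=2: (¬D U[0,3] (B ∨ ¬D)) holds; C holds at every k in [1,1] → satisfied.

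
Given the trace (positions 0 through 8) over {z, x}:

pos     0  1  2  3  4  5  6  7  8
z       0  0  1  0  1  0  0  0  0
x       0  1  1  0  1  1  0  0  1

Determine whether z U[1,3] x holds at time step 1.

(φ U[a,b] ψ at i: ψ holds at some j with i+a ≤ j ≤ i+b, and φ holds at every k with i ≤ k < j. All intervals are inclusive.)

Need some j in [2,4] with x, and z at every k in [1,j-1].
  j=2: x holds, but z fails at k=1 → not this j.
  j=3: x false.
  j=4: x holds, but z fails at k=1 → not this j.
No j in the window works → until fails.

Does not hold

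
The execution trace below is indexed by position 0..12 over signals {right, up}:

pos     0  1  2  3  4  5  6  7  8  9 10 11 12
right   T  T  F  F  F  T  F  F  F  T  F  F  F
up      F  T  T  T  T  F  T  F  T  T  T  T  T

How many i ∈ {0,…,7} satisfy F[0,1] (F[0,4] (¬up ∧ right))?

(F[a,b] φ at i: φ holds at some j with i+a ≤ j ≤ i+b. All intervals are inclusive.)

Evaluate at each i in [0,7]:
  i=0: ✓ (witness j=0)
  i=1: ✓ (witness j=1)
  i=2: ✓ (witness j=2)
  i=3: ✓ (witness j=3)
  i=4: ✓ (witness j=4)
  i=5: ✓ (witness j=5)
  i=6: ✗ (none in [6,7])
  i=7: ✗ (none in [7,8])
Positions where it holds: {0, 1, 2, 3, 4, 5} → 6.

6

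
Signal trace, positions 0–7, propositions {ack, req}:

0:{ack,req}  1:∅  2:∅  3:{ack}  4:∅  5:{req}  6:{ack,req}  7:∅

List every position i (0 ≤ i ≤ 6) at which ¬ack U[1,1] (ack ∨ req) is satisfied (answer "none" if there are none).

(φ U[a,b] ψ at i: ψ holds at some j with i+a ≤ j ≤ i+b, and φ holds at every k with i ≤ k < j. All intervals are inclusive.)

Evaluate at each i in [0,6]:
  i=0: ✗ (no rhs in [1,1])
  i=1: ✗ (no rhs in [2,2])
  i=2: ✓ (rhs at j=3; lhs holds on [2,2])
  i=3: ✗ (no rhs in [4,4])
  i=4: ✓ (rhs at j=5; lhs holds on [4,4])
  i=5: ✓ (rhs at j=6; lhs holds on [5,5])
  i=6: ✗ (no rhs in [7,7])

2, 4, 5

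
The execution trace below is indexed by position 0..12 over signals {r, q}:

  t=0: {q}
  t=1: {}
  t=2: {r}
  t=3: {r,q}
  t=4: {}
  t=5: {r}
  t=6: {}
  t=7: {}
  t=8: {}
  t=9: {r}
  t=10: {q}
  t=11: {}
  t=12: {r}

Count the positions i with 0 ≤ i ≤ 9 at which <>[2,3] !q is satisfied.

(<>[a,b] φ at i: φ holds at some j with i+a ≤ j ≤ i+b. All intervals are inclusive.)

Evaluate at each i in [0,9]:
  i=0: ✓ (witness j=2)
  i=1: ✓ (witness j=4)
  i=2: ✓ (witness j=4)
  i=3: ✓ (witness j=5)
  i=4: ✓ (witness j=6)
  i=5: ✓ (witness j=7)
  i=6: ✓ (witness j=8)
  i=7: ✓ (witness j=9)
  i=8: ✓ (witness j=11)
  i=9: ✓ (witness j=11)
Positions where it holds: {0, 1, 2, 3, 4, 5, 6, 7, 8, 9} → 10.

10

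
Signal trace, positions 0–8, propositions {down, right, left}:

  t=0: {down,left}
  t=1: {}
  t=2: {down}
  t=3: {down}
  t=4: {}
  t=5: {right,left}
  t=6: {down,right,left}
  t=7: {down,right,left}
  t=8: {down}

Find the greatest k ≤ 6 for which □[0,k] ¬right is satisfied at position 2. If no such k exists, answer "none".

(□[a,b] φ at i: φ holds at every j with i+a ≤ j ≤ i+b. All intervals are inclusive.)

¬right must hold from j=2 onward; find where it first fails.
  j=2: holds
  j=3: holds
  j=4: holds
  j=5: fails
Holds on [2,4], so largest k = 2.

2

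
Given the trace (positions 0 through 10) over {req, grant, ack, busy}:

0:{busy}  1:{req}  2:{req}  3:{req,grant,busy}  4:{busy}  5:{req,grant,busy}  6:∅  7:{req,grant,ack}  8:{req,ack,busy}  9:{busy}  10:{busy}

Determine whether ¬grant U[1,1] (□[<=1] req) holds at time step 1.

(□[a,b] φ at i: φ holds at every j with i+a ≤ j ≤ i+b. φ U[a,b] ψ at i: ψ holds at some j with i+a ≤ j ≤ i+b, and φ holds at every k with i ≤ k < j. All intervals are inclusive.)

Need some j in [2,2] with □[<=1] req, and ¬grant at every k in [1,j-1].
  j=2: □[<=1] req holds; ¬grant holds at every k in [1,1] → satisfied.

True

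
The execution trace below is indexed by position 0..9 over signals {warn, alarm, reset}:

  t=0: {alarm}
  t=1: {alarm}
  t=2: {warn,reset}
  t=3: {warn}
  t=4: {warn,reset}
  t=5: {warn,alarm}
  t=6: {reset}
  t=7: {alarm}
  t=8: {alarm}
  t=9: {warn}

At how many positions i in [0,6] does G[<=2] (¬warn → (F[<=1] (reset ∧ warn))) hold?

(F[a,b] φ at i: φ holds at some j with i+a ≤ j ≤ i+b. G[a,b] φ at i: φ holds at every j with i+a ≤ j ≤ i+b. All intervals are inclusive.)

Evaluate at each i in [0,6]:
  i=0: ✗ (fails at j=0)
  i=1: ✓ (all of [1,3])
  i=2: ✓ (all of [2,4])
  i=3: ✓ (all of [3,5])
  i=4: ✗ (fails at j=6)
  i=5: ✗ (fails at j=6)
  i=6: ✗ (fails at j=6)
Positions where it holds: {1, 2, 3} → 3.

3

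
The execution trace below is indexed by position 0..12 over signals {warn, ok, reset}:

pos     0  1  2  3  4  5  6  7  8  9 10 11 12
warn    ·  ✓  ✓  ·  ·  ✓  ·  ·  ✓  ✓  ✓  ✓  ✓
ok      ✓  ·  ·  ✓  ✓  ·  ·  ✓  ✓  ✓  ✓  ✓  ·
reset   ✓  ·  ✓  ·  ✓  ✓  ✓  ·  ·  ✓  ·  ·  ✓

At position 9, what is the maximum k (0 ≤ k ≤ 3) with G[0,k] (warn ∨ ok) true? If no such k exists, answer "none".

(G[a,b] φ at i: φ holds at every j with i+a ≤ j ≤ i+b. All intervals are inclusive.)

3

(warn ∨ ok) must hold from j=9 onward; find where it first fails.
  j=9: holds
  j=10: holds
  j=11: holds
  j=12: holds
Holds through j=12; largest k = 3.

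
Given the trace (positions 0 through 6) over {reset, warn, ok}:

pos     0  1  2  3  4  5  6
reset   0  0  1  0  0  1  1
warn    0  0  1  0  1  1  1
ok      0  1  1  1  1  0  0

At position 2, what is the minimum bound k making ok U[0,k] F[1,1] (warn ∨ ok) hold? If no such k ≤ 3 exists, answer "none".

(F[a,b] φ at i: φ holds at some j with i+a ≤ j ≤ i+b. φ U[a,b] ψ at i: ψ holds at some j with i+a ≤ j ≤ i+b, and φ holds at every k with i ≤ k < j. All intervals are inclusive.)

Need earliest j ≥ 2 with F[1,1] (warn ∨ ok), and ok at every k in [2,j-1].
  j=2: rhs holds (empty prefix). k = 0.

0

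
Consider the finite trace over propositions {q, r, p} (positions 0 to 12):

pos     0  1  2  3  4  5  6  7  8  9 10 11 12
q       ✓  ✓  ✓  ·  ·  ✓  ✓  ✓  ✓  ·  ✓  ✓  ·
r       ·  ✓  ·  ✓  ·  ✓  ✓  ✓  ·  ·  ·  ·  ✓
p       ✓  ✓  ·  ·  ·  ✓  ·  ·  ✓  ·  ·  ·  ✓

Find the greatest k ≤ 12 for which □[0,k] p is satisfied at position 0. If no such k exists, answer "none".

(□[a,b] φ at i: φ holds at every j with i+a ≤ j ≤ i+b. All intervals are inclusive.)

1

p must hold from j=0 onward; find where it first fails.
  j=0: holds
  j=1: holds
  j=2: fails
Holds on [0,1], so largest k = 1.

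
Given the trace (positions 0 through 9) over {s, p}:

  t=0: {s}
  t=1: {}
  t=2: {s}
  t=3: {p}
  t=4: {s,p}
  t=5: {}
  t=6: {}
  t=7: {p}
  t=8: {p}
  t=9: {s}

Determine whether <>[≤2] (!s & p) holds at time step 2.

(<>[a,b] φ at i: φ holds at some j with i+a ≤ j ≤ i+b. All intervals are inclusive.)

Yes

Check (!s & p) at each j in [2,4]:
  j=2: false
  j=3: true
  j=4: false
Found at j=3 → formula holds.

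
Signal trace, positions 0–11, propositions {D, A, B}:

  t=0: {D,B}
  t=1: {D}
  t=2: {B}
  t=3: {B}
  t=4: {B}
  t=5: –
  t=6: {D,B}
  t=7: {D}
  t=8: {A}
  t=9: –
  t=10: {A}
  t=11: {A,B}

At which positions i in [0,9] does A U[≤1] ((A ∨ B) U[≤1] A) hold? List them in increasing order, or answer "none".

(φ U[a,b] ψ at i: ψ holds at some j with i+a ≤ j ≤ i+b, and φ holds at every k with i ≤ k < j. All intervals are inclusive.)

8

Evaluate at each i in [0,9]:
  i=0: ✗ (no rhs in [0,1])
  i=1: ✗ (no rhs in [1,2])
  i=2: ✗ (no rhs in [2,3])
  i=3: ✗ (no rhs in [3,4])
  i=4: ✗ (no rhs in [4,5])
  i=5: ✗ (no rhs in [5,6])
  i=6: ✗ (no rhs in [6,7])
  i=7: ✗ (lhs fails at k=7 before rhs at j=8)
  i=8: ✓ (rhs at j=8)
  i=9: ✗ (lhs fails at k=9 before rhs at j=10)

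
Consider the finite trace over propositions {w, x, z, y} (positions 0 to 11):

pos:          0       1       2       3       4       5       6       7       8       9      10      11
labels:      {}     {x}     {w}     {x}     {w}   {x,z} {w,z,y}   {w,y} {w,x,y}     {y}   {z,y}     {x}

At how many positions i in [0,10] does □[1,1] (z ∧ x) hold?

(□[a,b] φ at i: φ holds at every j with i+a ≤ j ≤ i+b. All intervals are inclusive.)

Evaluate at each i in [0,10]:
  i=0: ✗ (fails at j=1)
  i=1: ✗ (fails at j=2)
  i=2: ✗ (fails at j=3)
  i=3: ✗ (fails at j=4)
  i=4: ✓ (all of [5,5])
  i=5: ✗ (fails at j=6)
  i=6: ✗ (fails at j=7)
  i=7: ✗ (fails at j=8)
  i=8: ✗ (fails at j=9)
  i=9: ✗ (fails at j=10)
  i=10: ✗ (fails at j=11)
Positions where it holds: {4} → 1.

1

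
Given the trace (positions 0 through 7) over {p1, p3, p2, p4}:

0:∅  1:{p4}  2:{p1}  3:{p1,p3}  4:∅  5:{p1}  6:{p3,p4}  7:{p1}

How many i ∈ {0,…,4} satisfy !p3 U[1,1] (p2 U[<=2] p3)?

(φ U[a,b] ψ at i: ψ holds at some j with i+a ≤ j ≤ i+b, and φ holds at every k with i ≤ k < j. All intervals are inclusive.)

1

Evaluate at each i in [0,4]:
  i=0: ✗ (no rhs in [1,1])
  i=1: ✗ (no rhs in [2,2])
  i=2: ✓ (rhs at j=3; lhs holds on [2,2])
  i=3: ✗ (no rhs in [4,4])
  i=4: ✗ (no rhs in [5,5])
Positions where it holds: {2} → 1.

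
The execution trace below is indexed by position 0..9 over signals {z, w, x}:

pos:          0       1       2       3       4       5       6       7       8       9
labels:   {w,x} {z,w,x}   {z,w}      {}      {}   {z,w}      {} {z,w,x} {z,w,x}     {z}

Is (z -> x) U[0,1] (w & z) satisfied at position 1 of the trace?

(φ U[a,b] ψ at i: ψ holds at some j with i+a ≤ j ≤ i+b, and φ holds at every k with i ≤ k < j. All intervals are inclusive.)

Need some j in [1,2] with (w & z), and (z -> x) at every k in [1,j-1].
  j=1: (w & z) holds; no prefix to check → satisfied.

Yes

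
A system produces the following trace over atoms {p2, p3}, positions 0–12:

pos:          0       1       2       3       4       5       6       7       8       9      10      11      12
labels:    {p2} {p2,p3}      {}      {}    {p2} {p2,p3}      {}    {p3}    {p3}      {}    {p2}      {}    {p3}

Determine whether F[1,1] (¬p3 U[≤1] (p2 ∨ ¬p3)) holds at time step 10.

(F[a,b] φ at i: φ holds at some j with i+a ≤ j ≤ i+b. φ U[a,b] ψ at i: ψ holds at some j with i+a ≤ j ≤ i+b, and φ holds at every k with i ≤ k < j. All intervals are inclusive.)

Check (¬p3 U[≤1] (p2 ∨ ¬p3)) at each j in [11,11]:
  j=11: holds
Found at j=11 → formula holds.

Holds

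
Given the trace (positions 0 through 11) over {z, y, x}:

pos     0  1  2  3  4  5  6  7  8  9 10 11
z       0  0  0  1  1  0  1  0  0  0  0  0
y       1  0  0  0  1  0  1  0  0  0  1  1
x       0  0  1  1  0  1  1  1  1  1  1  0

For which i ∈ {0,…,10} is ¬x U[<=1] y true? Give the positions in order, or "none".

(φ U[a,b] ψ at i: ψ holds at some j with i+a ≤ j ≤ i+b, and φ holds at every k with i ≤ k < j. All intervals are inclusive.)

0, 4, 6, 10

Evaluate at each i in [0,10]:
  i=0: ✓ (rhs at j=0)
  i=1: ✗ (no rhs in [1,2])
  i=2: ✗ (no rhs in [2,3])
  i=3: ✗ (lhs fails at k=3 before rhs at j=4)
  i=4: ✓ (rhs at j=4)
  i=5: ✗ (lhs fails at k=5 before rhs at j=6)
  i=6: ✓ (rhs at j=6)
  i=7: ✗ (no rhs in [7,8])
  i=8: ✗ (no rhs in [8,9])
  i=9: ✗ (lhs fails at k=9 before rhs at j=10)
  i=10: ✓ (rhs at j=10)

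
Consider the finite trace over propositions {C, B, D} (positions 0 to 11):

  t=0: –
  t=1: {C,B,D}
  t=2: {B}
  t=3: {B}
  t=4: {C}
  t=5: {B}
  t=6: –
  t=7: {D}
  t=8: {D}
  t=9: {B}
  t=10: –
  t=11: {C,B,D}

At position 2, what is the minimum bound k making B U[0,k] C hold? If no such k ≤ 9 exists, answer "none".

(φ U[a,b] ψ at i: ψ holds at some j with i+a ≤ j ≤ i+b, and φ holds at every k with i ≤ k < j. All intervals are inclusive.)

Need earliest j ≥ 2 with C, and B at every k in [2,j-1].
  j=2: rhs fails.
  j=3: rhs fails.
  j=4: rhs holds; lhs holds on [2,3]. k = 2.

2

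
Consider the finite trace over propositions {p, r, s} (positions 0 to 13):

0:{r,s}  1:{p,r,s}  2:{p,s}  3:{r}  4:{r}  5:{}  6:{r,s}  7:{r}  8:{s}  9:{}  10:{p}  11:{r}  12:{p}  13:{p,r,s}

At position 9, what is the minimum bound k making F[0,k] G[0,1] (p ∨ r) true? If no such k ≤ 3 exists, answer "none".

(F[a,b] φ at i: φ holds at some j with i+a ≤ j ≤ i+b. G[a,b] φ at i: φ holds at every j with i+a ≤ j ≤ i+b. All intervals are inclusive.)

Scan j = 9,10,… for G[0,1] (p ∨ r):
  j=9: fails
  j=10: holds
First hit at j=10, so smallest k = 10-9 = 1.

1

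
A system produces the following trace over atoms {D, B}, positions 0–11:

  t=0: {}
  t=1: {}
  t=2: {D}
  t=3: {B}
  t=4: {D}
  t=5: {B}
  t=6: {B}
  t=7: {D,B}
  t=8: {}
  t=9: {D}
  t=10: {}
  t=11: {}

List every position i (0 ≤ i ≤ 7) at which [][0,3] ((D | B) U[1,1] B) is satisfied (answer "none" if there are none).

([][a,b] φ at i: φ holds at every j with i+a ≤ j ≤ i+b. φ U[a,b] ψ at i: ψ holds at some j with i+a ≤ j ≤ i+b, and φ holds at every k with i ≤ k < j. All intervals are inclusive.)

Evaluate at each i in [0,7]:
  i=0: ✗ (fails at j=0)
  i=1: ✗ (fails at j=1)
  i=2: ✗ (fails at j=3)
  i=3: ✗ (fails at j=3)
  i=4: ✗ (fails at j=7)
  i=5: ✗ (fails at j=7)
  i=6: ✗ (fails at j=7)
  i=7: ✗ (fails at j=7)

none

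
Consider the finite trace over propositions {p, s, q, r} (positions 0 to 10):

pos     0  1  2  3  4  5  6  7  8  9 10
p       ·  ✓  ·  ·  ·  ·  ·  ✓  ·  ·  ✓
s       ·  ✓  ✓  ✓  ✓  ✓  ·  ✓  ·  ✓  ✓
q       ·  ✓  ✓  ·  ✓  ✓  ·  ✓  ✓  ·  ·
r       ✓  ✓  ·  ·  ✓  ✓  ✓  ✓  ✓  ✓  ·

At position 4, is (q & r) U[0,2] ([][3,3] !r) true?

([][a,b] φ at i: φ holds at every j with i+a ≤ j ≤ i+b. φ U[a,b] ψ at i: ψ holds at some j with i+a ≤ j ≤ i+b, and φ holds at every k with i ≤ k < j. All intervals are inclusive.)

Need some j in [4,6] with [][3,3] !r, and (q & r) at every k in [4,j-1].
  j=4: [][3,3] !r — fails at 7.
  j=5: [][3,3] !r — fails at 8.
  j=6: [][3,3] !r — fails at 9.
No j in the window works → until fails.

Does not hold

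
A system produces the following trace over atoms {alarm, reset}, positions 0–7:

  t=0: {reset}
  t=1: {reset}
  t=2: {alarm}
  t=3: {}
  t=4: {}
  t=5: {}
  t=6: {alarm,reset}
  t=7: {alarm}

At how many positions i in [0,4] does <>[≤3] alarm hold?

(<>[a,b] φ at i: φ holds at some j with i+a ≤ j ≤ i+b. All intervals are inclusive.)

Evaluate at each i in [0,4]:
  i=0: ✓ (witness j=2)
  i=1: ✓ (witness j=2)
  i=2: ✓ (witness j=2)
  i=3: ✓ (witness j=6)
  i=4: ✓ (witness j=6)
Positions where it holds: {0, 1, 2, 3, 4} → 5.

5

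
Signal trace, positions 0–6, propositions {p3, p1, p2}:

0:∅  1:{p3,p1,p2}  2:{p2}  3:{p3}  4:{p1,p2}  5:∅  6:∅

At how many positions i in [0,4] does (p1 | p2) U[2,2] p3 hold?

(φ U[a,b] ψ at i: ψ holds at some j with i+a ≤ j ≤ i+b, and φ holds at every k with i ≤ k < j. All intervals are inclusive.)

1

Evaluate at each i in [0,4]:
  i=0: ✗ (no rhs in [2,2])
  i=1: ✓ (rhs at j=3; lhs holds on [1,2])
  i=2: ✗ (no rhs in [4,4])
  i=3: ✗ (no rhs in [5,5])
  i=4: ✗ (no rhs in [6,6])
Positions where it holds: {1} → 1.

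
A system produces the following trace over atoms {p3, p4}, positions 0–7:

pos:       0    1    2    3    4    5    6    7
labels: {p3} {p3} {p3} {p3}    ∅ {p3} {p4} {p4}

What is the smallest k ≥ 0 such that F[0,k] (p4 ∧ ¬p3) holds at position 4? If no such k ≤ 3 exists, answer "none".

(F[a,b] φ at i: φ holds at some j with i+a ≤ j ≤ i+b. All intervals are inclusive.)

Scan j = 4,5,… for (p4 ∧ ¬p3):
  j=4: fails
  j=5: fails
  j=6: holds
First hit at j=6, so smallest k = 6-4 = 2.

2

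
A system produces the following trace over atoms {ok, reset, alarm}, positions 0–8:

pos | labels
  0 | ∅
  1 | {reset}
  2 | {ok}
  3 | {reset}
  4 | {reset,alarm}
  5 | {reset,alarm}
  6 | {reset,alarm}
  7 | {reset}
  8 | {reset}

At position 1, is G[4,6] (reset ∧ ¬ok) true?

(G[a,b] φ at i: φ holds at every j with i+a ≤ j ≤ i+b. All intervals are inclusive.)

Check (reset ∧ ¬ok) at every j in [5,7]:
  j=5: true
  j=6: true
  j=7: true
All positions satisfy it → formula holds.

Yes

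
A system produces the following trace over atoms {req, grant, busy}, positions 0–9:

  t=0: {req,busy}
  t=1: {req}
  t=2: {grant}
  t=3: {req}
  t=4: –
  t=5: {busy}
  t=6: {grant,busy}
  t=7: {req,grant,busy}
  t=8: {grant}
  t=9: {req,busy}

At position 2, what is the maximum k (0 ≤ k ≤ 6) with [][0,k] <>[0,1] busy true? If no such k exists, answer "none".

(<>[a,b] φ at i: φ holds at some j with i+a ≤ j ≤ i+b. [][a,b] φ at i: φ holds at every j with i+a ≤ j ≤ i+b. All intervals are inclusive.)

none

<>[0,1] busy must hold from j=2 onward; find where it first fails.
  j=2: fails → no k works.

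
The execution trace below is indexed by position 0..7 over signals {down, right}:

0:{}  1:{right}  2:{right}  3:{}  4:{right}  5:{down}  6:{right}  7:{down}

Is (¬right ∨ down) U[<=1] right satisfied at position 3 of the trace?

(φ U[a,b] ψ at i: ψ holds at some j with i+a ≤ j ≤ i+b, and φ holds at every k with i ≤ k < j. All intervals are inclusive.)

Yes

Need some j in [3,4] with right, and (¬right ∨ down) at every k in [3,j-1].
  j=3: right false.
  j=4: right holds; (¬right ∨ down) holds at every k in [3,3] → satisfied.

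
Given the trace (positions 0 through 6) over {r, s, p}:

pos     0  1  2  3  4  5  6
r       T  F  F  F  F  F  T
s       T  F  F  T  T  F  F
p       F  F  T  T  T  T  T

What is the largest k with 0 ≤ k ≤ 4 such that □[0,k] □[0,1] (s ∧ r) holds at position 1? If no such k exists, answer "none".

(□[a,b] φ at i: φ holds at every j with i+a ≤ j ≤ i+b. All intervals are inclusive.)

none

□[0,1] (s ∧ r) must hold from j=1 onward; find where it first fails.
  j=1: fails → no k works.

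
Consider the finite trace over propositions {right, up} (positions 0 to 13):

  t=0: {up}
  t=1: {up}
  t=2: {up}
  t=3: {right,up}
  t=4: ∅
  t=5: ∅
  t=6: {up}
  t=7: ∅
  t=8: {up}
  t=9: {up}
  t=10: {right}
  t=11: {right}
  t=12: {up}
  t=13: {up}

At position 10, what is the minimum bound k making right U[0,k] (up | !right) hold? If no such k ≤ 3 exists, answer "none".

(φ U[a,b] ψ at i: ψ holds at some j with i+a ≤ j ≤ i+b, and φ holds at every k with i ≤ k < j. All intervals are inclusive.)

Need earliest j ≥ 10 with (up | !right), and right at every k in [10,j-1].
  j=10: rhs fails.
  j=11: rhs fails.
  j=12: rhs holds; lhs holds on [10,11]. k = 2.

2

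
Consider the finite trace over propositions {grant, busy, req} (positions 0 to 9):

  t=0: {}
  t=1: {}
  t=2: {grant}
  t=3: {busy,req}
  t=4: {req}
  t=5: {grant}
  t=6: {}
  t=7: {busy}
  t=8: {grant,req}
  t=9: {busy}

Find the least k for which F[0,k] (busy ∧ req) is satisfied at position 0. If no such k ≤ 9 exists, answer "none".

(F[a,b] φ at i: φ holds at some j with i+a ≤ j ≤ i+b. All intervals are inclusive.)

Scan j = 0,1,… for (busy ∧ req):
  j=0: fails
  j=1: fails
  j=2: fails
  j=3: holds
First hit at j=3, so smallest k = 3-0 = 3.

3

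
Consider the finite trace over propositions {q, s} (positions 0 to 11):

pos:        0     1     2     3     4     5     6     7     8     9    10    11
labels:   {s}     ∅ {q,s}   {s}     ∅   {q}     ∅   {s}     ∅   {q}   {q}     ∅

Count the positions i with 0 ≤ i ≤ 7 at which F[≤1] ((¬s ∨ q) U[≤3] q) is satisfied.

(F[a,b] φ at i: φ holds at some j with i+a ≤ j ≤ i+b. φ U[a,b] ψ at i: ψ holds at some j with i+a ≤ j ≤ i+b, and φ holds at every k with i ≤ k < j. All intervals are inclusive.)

Evaluate at each i in [0,7]:
  i=0: ✓ (witness j=1)
  i=1: ✓ (witness j=1)
  i=2: ✓ (witness j=2)
  i=3: ✓ (witness j=4)
  i=4: ✓ (witness j=4)
  i=5: ✓ (witness j=5)
  i=6: ✗ (none in [6,7])
  i=7: ✓ (witness j=8)
Positions where it holds: {0, 1, 2, 3, 4, 5, 7} → 7.

7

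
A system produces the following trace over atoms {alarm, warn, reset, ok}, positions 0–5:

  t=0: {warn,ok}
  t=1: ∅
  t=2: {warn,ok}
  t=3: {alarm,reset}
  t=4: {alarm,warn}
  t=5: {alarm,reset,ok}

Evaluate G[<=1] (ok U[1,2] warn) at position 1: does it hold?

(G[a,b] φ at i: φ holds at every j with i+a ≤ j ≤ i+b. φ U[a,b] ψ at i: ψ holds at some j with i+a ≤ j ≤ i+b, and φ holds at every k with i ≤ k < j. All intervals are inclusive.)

Does not hold

Check (ok U[1,2] warn) at every j in [1,2]:
  j=1: fails
  j=2: fails
Fails at j=1 → formula fails.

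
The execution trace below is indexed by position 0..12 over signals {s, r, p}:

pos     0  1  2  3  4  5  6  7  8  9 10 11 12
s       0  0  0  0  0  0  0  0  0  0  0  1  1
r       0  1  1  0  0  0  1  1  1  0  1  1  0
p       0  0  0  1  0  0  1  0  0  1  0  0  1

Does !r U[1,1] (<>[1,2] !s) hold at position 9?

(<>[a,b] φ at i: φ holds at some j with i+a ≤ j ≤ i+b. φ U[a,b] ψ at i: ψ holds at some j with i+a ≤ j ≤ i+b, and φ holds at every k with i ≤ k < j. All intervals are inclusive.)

Need some j in [10,10] with <>[1,2] !s, and !r at every k in [9,j-1].
  j=10: <>[1,2] !s — fails (none in [11,12]).
No j in the window works → until fails.

False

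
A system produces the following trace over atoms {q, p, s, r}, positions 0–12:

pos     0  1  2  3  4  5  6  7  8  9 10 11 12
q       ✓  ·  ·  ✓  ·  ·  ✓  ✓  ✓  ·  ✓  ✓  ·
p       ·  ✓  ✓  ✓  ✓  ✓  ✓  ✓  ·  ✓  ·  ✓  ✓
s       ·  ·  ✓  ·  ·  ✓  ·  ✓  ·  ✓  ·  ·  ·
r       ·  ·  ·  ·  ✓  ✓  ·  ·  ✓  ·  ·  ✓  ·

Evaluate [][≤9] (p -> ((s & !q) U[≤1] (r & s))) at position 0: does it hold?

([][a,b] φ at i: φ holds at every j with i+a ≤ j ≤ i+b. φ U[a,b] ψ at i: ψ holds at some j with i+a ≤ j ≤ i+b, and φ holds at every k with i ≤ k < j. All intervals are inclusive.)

Does not hold

Check (p -> ((s & !q) U[≤1] (r & s))) at every j in [0,9]:
  j=0: antecedent false → ✓
  j=1: antecedent true; consequent fails → ✗
  j=2: antecedent true; consequent fails → ✗
  j=3: antecedent true; consequent fails → ✗
  j=4: antecedent true; consequent fails → ✗
  j=5: antecedent true; consequent holds → ✓
  j=6: antecedent true; consequent fails → ✗
  j=7: antecedent true; consequent fails → ✗
  j=8: antecedent false → ✓
  j=9: antecedent true; consequent fails → ✗
Fails at j=1 → formula fails.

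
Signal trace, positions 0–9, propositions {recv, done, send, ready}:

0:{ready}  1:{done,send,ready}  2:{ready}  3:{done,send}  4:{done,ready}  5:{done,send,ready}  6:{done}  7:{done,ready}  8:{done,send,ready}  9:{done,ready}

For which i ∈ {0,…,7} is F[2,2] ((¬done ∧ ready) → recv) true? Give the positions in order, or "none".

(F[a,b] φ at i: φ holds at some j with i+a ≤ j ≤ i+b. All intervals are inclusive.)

1, 2, 3, 4, 5, 6, 7

Evaluate at each i in [0,7]:
  i=0: ✗ (none in [2,2])
  i=1: ✓ (witness j=3)
  i=2: ✓ (witness j=4)
  i=3: ✓ (witness j=5)
  i=4: ✓ (witness j=6)
  i=5: ✓ (witness j=7)
  i=6: ✓ (witness j=8)
  i=7: ✓ (witness j=9)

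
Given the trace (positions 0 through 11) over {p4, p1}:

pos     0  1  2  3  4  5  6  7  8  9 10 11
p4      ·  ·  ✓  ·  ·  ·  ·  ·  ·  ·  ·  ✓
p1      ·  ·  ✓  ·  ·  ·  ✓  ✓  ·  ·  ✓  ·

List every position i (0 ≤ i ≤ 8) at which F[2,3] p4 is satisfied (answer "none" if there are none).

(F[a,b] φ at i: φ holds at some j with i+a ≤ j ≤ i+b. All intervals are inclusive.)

Evaluate at each i in [0,8]:
  i=0: ✓ (witness j=2)
  i=1: ✗ (none in [3,4])
  i=2: ✗ (none in [4,5])
  i=3: ✗ (none in [5,6])
  i=4: ✗ (none in [6,7])
  i=5: ✗ (none in [7,8])
  i=6: ✗ (none in [8,9])
  i=7: ✗ (none in [9,10])
  i=8: ✓ (witness j=11)

0, 8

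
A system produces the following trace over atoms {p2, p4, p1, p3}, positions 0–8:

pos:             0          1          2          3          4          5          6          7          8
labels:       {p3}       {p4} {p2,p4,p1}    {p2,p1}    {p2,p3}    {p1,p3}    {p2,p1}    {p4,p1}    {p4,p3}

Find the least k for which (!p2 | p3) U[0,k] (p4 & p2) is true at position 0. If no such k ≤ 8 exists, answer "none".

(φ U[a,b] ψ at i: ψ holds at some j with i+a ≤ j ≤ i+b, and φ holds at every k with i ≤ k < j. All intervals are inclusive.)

Need earliest j ≥ 0 with (p4 & p2), and (!p2 | p3) at every k in [0,j-1].
  j=0: rhs fails.
  j=1: rhs fails.
  j=2: rhs holds; lhs holds on [0,1]. k = 2.

2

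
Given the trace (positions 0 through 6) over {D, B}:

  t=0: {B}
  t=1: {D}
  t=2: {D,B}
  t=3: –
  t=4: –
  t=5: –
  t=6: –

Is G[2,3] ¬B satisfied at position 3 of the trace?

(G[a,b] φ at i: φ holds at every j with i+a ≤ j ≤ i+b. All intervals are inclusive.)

Check ¬B at every j in [5,6]:
  j=5: true
  j=6: true
All positions satisfy it → formula holds.

True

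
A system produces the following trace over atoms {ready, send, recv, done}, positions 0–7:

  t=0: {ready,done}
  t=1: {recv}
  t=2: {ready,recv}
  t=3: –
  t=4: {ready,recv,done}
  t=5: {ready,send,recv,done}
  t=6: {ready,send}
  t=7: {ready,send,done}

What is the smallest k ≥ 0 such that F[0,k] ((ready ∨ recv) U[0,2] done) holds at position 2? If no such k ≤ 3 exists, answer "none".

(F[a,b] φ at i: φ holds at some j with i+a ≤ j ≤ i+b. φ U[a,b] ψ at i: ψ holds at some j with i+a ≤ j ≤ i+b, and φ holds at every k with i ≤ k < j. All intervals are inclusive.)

Scan j = 2,3,… for ((ready ∨ recv) U[0,2] done):
  j=2: fails
  j=3: fails
  j=4: holds
First hit at j=4, so smallest k = 4-2 = 2.

2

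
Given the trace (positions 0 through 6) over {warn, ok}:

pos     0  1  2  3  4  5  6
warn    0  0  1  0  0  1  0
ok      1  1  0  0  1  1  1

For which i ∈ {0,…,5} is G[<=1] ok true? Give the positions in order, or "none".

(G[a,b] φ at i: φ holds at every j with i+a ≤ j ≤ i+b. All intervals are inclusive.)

0, 4, 5

Evaluate at each i in [0,5]:
  i=0: ✓ (all of [0,1])
  i=1: ✗ (fails at j=2)
  i=2: ✗ (fails at j=2)
  i=3: ✗ (fails at j=3)
  i=4: ✓ (all of [4,5])
  i=5: ✓ (all of [5,6])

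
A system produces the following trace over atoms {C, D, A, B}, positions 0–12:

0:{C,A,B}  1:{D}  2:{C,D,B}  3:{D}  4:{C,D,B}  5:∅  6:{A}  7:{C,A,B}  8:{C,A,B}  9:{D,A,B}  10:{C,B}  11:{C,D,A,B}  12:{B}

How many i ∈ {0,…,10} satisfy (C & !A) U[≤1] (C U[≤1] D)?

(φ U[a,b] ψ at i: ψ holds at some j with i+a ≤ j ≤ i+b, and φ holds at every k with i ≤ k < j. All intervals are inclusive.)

Evaluate at each i in [0,10]:
  i=0: ✓ (rhs at j=0)
  i=1: ✓ (rhs at j=1)
  i=2: ✓ (rhs at j=2)
  i=3: ✓ (rhs at j=3)
  i=4: ✓ (rhs at j=4)
  i=5: ✗ (no rhs in [5,6])
  i=6: ✗ (no rhs in [6,7])
  i=7: ✗ (lhs fails at k=7 before rhs at j=8)
  i=8: ✓ (rhs at j=8)
  i=9: ✓ (rhs at j=9)
  i=10: ✓ (rhs at j=10)
Positions where it holds: {0, 1, 2, 3, 4, 8, 9, 10} → 8.

8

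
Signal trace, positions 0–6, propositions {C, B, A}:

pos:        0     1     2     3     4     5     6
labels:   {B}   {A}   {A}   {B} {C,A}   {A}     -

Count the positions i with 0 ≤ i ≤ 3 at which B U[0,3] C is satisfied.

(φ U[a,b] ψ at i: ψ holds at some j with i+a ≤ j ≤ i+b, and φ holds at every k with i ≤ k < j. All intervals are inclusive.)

1

Evaluate at each i in [0,3]:
  i=0: ✗ (no rhs in [0,3])
  i=1: ✗ (lhs fails at k=1 before rhs at j=4)
  i=2: ✗ (lhs fails at k=2 before rhs at j=4)
  i=3: ✓ (rhs at j=4; lhs holds on [3,3])
Positions where it holds: {3} → 1.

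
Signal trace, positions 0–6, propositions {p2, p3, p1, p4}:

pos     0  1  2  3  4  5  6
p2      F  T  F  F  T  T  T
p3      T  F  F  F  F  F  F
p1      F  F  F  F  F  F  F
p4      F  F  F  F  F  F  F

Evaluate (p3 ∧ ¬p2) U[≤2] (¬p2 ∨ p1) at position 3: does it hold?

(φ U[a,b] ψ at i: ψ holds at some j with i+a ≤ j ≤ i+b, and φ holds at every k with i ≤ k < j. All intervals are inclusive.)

Holds

Need some j in [3,5] with (¬p2 ∨ p1), and (p3 ∧ ¬p2) at every k in [3,j-1].
  j=3: (¬p2 ∨ p1) holds; no prefix to check → satisfied.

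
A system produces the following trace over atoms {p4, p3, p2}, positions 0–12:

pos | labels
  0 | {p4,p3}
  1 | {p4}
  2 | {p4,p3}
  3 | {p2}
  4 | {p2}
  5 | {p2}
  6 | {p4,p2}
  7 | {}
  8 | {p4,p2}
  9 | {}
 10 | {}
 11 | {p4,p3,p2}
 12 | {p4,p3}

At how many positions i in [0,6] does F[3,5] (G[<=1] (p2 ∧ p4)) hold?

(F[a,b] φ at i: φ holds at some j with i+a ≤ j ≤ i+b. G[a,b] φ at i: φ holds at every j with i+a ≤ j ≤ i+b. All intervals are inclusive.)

Evaluate at each i in [0,6]:
  i=0: ✗ (none in [3,5])
  i=1: ✗ (none in [4,6])
  i=2: ✗ (none in [5,7])
  i=3: ✗ (none in [6,8])
  i=4: ✗ (none in [7,9])
  i=5: ✗ (none in [8,10])
  i=6: ✗ (none in [9,11])
Positions where it holds: {} → 0.

0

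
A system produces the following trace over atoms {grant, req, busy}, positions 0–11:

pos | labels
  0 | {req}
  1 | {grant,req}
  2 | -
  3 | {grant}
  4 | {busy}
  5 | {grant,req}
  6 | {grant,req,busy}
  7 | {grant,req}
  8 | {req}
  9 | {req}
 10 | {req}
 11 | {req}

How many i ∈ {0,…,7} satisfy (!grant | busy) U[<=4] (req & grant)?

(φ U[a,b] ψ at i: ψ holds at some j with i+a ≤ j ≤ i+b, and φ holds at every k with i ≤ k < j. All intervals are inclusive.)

6

Evaluate at each i in [0,7]:
  i=0: ✓ (rhs at j=1; lhs holds on [0,0])
  i=1: ✓ (rhs at j=1)
  i=2: ✗ (lhs fails at k=3 before rhs at j=5)
  i=3: ✗ (lhs fails at k=3 before rhs at j=5)
  i=4: ✓ (rhs at j=5; lhs holds on [4,4])
  i=5: ✓ (rhs at j=5)
  i=6: ✓ (rhs at j=6)
  i=7: ✓ (rhs at j=7)
Positions where it holds: {0, 1, 4, 5, 6, 7} → 6.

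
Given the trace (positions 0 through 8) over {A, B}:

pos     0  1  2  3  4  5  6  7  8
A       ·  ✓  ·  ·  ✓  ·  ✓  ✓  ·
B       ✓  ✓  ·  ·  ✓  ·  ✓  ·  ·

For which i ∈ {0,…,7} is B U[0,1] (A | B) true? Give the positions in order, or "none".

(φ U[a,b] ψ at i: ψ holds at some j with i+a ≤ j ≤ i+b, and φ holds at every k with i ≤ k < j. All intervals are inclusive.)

Evaluate at each i in [0,7]:
  i=0: ✓ (rhs at j=0)
  i=1: ✓ (rhs at j=1)
  i=2: ✗ (no rhs in [2,3])
  i=3: ✗ (lhs fails at k=3 before rhs at j=4)
  i=4: ✓ (rhs at j=4)
  i=5: ✗ (lhs fails at k=5 before rhs at j=6)
  i=6: ✓ (rhs at j=6)
  i=7: ✓ (rhs at j=7)

0, 1, 4, 6, 7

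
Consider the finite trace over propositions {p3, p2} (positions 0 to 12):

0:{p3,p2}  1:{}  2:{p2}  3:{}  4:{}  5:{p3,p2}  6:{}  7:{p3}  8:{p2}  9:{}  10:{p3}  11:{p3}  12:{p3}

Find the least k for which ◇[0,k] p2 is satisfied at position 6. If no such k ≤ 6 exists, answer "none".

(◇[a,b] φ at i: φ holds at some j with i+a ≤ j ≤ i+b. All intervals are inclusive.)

2

Scan j = 6,7,… for p2:
  j=6: fails
  j=7: fails
  j=8: holds
First hit at j=8, so smallest k = 8-6 = 2.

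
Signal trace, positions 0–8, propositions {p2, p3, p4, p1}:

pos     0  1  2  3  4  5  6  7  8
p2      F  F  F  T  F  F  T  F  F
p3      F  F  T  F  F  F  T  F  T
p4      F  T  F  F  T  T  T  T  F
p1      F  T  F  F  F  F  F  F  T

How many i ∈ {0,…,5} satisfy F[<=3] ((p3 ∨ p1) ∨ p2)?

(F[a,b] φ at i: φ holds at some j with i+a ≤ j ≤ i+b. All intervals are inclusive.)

6

Evaluate at each i in [0,5]:
  i=0: ✓ (witness j=1)
  i=1: ✓ (witness j=1)
  i=2: ✓ (witness j=2)
  i=3: ✓ (witness j=3)
  i=4: ✓ (witness j=6)
  i=5: ✓ (witness j=6)
Positions where it holds: {0, 1, 2, 3, 4, 5} → 6.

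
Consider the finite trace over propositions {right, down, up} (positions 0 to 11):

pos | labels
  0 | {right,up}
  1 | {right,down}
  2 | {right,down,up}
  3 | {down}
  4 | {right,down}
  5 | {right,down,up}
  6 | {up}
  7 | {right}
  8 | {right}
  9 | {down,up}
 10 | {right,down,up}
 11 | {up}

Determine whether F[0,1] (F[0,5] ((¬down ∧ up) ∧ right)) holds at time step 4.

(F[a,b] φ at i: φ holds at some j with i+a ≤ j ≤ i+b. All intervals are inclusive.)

Check F[0,5] ((¬down ∧ up) ∧ right) at each j in [4,5]:
  j=4: fails (none in [4,9])
  j=5: fails (none in [5,10])
No position in the window satisfies it → formula fails.

No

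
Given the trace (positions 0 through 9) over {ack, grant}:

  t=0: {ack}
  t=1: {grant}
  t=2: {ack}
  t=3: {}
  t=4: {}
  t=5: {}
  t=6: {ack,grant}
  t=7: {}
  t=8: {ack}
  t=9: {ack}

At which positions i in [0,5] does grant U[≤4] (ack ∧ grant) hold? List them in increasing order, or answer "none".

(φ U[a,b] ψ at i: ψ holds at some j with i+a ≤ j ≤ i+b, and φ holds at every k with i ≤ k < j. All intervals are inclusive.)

Evaluate at each i in [0,5]:
  i=0: ✗ (no rhs in [0,4])
  i=1: ✗ (no rhs in [1,5])
  i=2: ✗ (lhs fails at k=2 before rhs at j=6)
  i=3: ✗ (lhs fails at k=3 before rhs at j=6)
  i=4: ✗ (lhs fails at k=4 before rhs at j=6)
  i=5: ✗ (lhs fails at k=5 before rhs at j=6)

none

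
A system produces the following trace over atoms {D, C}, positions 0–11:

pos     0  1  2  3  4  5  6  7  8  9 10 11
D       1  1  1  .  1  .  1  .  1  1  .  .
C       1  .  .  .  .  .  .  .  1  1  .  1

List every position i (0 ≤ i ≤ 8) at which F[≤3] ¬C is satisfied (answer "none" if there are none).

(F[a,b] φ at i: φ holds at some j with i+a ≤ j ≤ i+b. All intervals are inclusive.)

Evaluate at each i in [0,8]:
  i=0: ✓ (witness j=1)
  i=1: ✓ (witness j=1)
  i=2: ✓ (witness j=2)
  i=3: ✓ (witness j=3)
  i=4: ✓ (witness j=4)
  i=5: ✓ (witness j=5)
  i=6: ✓ (witness j=6)
  i=7: ✓ (witness j=7)
  i=8: ✓ (witness j=10)

0, 1, 2, 3, 4, 5, 6, 7, 8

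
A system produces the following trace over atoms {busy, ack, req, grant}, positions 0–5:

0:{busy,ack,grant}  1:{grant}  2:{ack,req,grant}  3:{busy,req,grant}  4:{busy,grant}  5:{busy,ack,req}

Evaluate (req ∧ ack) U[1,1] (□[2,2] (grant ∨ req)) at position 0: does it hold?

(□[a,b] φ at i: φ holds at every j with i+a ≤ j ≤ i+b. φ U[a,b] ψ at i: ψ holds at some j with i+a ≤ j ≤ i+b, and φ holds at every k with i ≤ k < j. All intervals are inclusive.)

Does not hold

Need some j in [1,1] with □[2,2] (grant ∨ req), and (req ∧ ack) at every k in [0,j-1].
  j=1: □[2,2] (grant ∨ req) holds, but (req ∧ ack) fails at k=0 → not this j.
No j in the window works → until fails.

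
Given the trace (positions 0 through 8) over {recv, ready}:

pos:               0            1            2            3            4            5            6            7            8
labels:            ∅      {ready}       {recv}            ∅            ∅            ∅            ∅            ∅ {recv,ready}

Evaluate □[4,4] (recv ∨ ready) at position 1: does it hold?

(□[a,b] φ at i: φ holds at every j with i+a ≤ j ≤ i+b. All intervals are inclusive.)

Does not hold

Check (recv ∨ ready) at every j in [5,5]:
  j=5: false
Fails at j=5 → formula fails.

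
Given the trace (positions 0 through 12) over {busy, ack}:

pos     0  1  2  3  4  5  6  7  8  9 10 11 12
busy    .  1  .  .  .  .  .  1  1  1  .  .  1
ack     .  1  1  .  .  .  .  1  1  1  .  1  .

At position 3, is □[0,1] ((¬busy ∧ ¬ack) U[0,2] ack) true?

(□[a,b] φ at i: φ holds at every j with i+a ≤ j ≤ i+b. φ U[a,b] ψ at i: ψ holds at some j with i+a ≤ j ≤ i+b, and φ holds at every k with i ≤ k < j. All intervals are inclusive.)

False

Check ((¬busy ∧ ¬ack) U[0,2] ack) at every j in [3,4]:
  j=3: fails
  j=4: fails
Fails at j=3 → formula fails.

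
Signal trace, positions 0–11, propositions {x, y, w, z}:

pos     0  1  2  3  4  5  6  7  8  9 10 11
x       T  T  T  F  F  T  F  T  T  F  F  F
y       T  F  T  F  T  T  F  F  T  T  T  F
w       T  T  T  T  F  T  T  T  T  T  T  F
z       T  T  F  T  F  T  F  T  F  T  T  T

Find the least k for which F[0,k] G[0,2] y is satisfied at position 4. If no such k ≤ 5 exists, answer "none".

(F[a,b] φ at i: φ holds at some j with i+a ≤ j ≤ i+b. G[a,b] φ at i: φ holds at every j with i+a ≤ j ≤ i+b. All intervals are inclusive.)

4

Scan j = 4,5,… for G[0,2] y:
  j=4: fails
  j=5: fails
  j=6: fails
  j=7: fails
  j=8: holds
First hit at j=8, so smallest k = 8-4 = 4.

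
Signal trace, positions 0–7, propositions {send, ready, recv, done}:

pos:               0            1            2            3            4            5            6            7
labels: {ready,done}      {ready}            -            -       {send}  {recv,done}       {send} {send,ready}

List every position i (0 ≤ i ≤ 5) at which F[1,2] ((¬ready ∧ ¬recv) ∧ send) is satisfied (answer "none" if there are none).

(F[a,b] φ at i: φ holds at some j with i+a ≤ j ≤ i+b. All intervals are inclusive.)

2, 3, 4, 5

Evaluate at each i in [0,5]:
  i=0: ✗ (none in [1,2])
  i=1: ✗ (none in [2,3])
  i=2: ✓ (witness j=4)
  i=3: ✓ (witness j=4)
  i=4: ✓ (witness j=6)
  i=5: ✓ (witness j=6)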